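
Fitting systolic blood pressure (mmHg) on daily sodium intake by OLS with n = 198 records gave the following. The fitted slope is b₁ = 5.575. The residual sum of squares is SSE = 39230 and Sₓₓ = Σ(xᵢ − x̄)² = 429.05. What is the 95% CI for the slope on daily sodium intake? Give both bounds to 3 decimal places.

MSE = SSE/(n − 2) = 39230/196 = 200.153.
SE(b₁) = √(MSE/Sₓₓ) = √(200.153/429.05) = 0.68301.
df = n − 2 = 196.
t* = t_{0.025, 196} = 1.972141.
Margin = t* × SE = 1.972141 × 0.68301 = 1.34699.
CI: 5.575 ± 1.34699 → (4.228, 6.922).
With 95% confidence, each one-unit increase in daily sodium intake is associated with a change of between 4.228 and 6.922 mmHg in systolic blood pressure.

(4.228, 6.922)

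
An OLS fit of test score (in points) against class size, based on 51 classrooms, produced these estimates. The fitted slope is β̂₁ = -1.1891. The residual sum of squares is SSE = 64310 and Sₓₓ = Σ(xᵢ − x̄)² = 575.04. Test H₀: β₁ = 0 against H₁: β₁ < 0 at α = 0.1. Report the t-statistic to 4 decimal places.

MSE = SSE/(n − 2) = 64310/49 = 1312.45.
SE(β̂₁) = √(MSE/Sₓₓ) = √(1312.45/575.04) = 1.51075.
t = -1.1891 / 1.51075 = -0.7871.
df = n − 2 = 49.
One-sided p ≈ 0.2175, which is ≥ 0.1, so fail to reject H₀.
The data do not give significant evidence that the true slope on class size is negative.

t = -0.7871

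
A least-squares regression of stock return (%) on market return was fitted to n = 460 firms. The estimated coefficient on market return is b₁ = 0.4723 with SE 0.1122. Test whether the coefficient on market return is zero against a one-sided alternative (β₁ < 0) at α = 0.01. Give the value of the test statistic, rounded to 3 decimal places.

H₀: β₁ = 0 vs H₁: β₁ < 0.
t = (b₁ − β₁⁰)/SE = 0.4723 / 0.1122 = 4.209.
df = n − 2 = 460 − 2 = 458.
One-sided p ≈ 1.0000, which is ≥ 0.01, so fail to reject H₀.
The data do not give significant evidence that the true slope on market return is negative.

t = 4.209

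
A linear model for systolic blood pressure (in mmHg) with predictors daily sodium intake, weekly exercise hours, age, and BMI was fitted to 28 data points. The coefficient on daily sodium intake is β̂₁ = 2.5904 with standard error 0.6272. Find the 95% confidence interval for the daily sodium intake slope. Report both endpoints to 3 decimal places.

(1.293, 3.888)

df = n − k − 1 = 28 − 4 − 1 = 23.
t* = t_{0.025, 23} = 2.068658.
Margin = t* × SE = 2.068658 × 0.6272 = 1.29746.
CI: 2.5904 ± 1.29746 → (1.293, 3.888).
With 95% confidence, each one-unit increase in daily sodium intake is associated with a change of between 1.293 and 3.888 mmHg in systolic blood pressure, holding the other predictors fixed.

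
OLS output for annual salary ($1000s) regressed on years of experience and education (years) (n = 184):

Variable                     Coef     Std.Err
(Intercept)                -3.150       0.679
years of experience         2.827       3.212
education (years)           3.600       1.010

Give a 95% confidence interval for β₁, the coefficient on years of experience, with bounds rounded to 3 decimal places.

Read off: b = 2.827, SE = 3.212 for years of experience.
df = n − k − 1 = 184 − 2 − 1 = 181.
t* = t_{0.025, 181} = 1.973157.
Margin = t* × SE = 1.973157 × 3.212 = 6.33778.
CI: 2.827 ± 6.33778 → (-3.511, 9.165).

(-3.511, 9.165)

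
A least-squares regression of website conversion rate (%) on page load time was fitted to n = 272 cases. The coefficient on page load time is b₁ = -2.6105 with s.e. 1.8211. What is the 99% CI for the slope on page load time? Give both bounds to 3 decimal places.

df = n − 2 = 272 − 2 = 270.
t* = t_{0.005, 270} = 2.594161.
Margin = t* × SE = 2.594161 × 1.8211 = 4.72423.
CI: -2.6105 ± 4.72423 → (-7.335, 2.114).
With 99% confidence, each one-unit increase in page load time is associated with a change of between -7.335 and 2.114 % in website conversion rate.

(-7.335, 2.114)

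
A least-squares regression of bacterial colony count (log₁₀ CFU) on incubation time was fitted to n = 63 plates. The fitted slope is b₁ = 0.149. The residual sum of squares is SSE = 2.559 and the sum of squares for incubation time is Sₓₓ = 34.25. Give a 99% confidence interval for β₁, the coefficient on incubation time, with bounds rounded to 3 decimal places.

MSE = SSE/(n − 2) = 2.559/61 = 0.0419508.
SE(b₁) = √(MSE/Sₓₓ) = √(0.0419508/34.25) = 0.0349977.
df = n − 2 = 61.
t* = t_{0.005, 61} = 2.658857.
Margin = t* × SE = 2.658857 × 0.0349977 = 0.09305.
CI: 0.149 ± 0.09305 → (0.056, 0.242).
With 99% confidence, each one-unit increase in incubation time is associated with a change of between 0.056 and 0.242 log₁₀ CFU in bacterial colony count.

(0.056, 0.242)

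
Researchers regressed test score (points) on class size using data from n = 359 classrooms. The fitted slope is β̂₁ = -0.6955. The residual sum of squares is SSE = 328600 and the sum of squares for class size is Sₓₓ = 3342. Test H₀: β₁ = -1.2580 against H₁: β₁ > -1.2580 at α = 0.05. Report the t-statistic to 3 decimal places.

MSE = SSE/(n − 2) = 328600/357 = 920.448.
SE(β̂₁) = √(MSE/Sₓₓ) = √(920.448/3342) = 0.524803.
t = (-0.6955 − (-1.2580)) / 0.524803 = 1.072.
df = n − 2 = 357.
One-sided p ≈ 0.1423, which is ≥ 0.05, so fail to reject H₀.
The data do not give significant evidence that the true slope on class size exceeds -1.2580 points per unit.

t = 1.072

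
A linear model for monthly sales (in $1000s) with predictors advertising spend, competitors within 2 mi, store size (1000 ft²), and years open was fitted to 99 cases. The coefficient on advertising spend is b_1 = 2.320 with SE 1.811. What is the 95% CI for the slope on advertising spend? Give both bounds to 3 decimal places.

(-1.276, 5.916)

df = n − k − 1 = 99 − 4 − 1 = 94.
t* = t_{0.025, 94} = 1.985523.
Margin = t* × SE = 1.985523 × 1.811 = 3.59578.
CI: 2.320 ± 3.59578 → (-1.276, 5.916).
With 95% confidence, each one-unit increase in advertising spend is associated with a change of between -1.276 and 5.916 $1000s in monthly sales, holding the other predictors fixed.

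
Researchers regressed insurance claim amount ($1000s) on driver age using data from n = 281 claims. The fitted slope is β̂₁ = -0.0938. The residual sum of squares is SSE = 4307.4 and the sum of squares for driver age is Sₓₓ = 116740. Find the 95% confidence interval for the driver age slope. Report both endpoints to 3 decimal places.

(-0.116, -0.071)

MSE = SSE/(n − 2) = 4307.4/279 = 15.4387.
SE(β̂₁) = √(MSE/Sₓₓ) = √(15.4387/116740) = 0.0114999.
df = n − 2 = 279.
t* = t_{0.025, 279} = 1.968503.
Margin = t* × SE = 1.968503 × 0.0114999 = 0.02264.
CI: -0.0938 ± 0.02264 → (-0.116, -0.071).
With 95% confidence, each one-unit increase in driver age is associated with a change of between -0.116 and -0.071 $1000s in insurance claim amount.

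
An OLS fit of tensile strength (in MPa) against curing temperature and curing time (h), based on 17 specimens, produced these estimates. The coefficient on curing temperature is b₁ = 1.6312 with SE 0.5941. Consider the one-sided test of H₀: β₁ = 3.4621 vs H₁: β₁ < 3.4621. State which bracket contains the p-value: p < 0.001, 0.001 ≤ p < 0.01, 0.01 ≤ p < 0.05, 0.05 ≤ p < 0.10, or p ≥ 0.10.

0.001 ≤ p < 0.01

t = (1.6312 − 3.4621) / 0.5941 = -3.082.
df = n − k − 1 = 17 − 2 − 1 = 14.
One-sided p = P(T_{14} < t) ≈ 0.0041.
So 0.001 ≤ p < 0.01.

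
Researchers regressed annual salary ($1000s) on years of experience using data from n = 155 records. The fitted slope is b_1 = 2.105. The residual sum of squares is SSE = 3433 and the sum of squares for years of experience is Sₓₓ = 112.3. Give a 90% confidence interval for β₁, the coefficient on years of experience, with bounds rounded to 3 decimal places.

(1.365, 2.845)

MSE = SSE/(n − 2) = 3433/153 = 22.4379.
SE(b_1) = √(MSE/Sₓₓ) = √(22.4379/112.3) = 0.446994.
df = n − 2 = 153.
t* = t_{0.05, 153} = 1.654874.
Margin = t* × SE = 1.654874 × 0.446994 = 0.73972.
CI: 2.105 ± 0.73972 → (1.365, 2.845).
With 90% confidence, each one-unit increase in years of experience is associated with a change of between 1.365 and 2.845 $1000s in annual salary.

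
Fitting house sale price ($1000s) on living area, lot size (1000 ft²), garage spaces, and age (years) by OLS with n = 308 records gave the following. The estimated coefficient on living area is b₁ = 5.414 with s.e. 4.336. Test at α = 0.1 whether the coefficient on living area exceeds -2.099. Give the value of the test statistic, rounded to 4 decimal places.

H₀: β₁ = -2.099 vs H₁: β₁ > -2.099.
t = (b₁ − β₁⁰)/SE = (5.414 − (-2.099)) / 4.336 = 1.7327.
df = n − k − 1 = 308 − 4 − 1 = 303.
One-sided p ≈ 0.0421, which is < 0.1, so reject H₀.
There is evidence that the true slope on living area exceeds -2.099 $1000s per unit, holding the other predictors fixed.

t = 1.7327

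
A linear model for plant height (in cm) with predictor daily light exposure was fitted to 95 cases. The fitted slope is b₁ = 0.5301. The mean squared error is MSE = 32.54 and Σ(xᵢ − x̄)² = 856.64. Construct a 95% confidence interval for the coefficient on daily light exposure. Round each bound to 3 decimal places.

SE(b₁) = √(MSE/Sₓₓ) = √(32.54/856.64) = 0.194899.
df = n − 2 = 93.
t* = t_{0.025, 93} = 1.985802.
Margin = t* × SE = 1.985802 × 0.194899 = 0.38703.
CI: 0.5301 ± 0.38703 → (0.143, 0.917).
With 95% confidence, each one-unit increase in daily light exposure is associated with a change of between 0.143 and 0.917 cm in plant height.

(0.143, 0.917)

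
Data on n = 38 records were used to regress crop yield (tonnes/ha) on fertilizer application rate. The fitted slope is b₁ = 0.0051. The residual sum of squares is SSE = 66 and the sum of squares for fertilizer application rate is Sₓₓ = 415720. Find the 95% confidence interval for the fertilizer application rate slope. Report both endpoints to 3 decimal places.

MSE = SSE/(n − 2) = 66/36 = 1.83333.
SE(b₁) = √(MSE/Sₓₓ) = √(1.83333/415720) = 0.0021.
df = n − 2 = 36.
t* = t_{0.025, 36} = 2.028094.
Margin = t* × SE = 2.028094 × 0.0021 = 0.00426.
CI: 0.0051 ± 0.00426 → (0.001, 0.009).
With 95% confidence, each one-unit increase in fertilizer application rate is associated with a change of between 0.001 and 0.009 tonnes/ha in crop yield.

(0.001, 0.009)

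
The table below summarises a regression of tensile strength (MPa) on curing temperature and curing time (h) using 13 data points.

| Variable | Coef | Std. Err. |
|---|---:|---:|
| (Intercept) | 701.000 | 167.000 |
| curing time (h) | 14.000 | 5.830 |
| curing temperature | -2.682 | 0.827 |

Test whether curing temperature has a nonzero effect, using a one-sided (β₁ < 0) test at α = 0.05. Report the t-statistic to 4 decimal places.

t = -3.2430

Read off: b = -2.682, SE = 0.827 for curing temperature.
H₀: β₁ = 0 vs H₁: β₁ < 0.
t = -2.682 / 0.827 = -3.2430.
df = n − k − 1 = 13 − 2 − 1 = 10.
One-sided p ≈ 0.0044, which is < 0.05, so reject H₀.
There is evidence that the true slope on curing temperature is negative, holding the other predictors fixed.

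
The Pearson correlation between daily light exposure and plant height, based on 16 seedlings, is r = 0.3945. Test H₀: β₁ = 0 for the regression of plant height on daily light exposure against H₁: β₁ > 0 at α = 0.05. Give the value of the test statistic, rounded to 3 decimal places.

t = r·√(n − 2)/√(1 − r²) = 0.3945·√14/√0.84437 = 1.606.
df = n − 2 = 14.
One-sided p ≈ 0.0653, which is ≥ 0.05, so fail to reject H₀.
The data do not give significant evidence of a linear association between daily light exposure and plant height.

t = 1.606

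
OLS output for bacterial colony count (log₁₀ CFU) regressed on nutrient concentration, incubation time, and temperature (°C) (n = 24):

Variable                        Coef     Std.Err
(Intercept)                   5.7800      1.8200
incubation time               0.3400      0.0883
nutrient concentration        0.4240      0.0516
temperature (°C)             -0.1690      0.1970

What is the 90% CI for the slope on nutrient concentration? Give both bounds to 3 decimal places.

(0.335, 0.513)

Read off: b = 0.4240, SE = 0.0516 for nutrient concentration.
df = n − k − 1 = 24 − 3 − 1 = 20.
t* = t_{0.05, 20} = 1.724718.
Margin = t* × SE = 1.724718 × 0.0516 = 0.08900.
CI: 0.4240 ± 0.08900 → (0.335, 0.513).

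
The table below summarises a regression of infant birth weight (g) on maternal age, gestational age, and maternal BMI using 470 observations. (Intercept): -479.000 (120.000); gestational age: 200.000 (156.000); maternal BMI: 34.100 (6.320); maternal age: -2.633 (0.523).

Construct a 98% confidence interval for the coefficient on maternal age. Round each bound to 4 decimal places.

Read off: b = -2.633, SE = 0.523 for maternal age.
df = n − k − 1 = 470 − 3 − 1 = 466.
t* = t_{0.01, 466} = 2.334377.
Margin = t* × SE = 2.334377 × 0.523 = 1.220879.
CI: -2.633 ± 1.220879 → (-3.8539, -1.4121).

(-3.8539, -1.4121)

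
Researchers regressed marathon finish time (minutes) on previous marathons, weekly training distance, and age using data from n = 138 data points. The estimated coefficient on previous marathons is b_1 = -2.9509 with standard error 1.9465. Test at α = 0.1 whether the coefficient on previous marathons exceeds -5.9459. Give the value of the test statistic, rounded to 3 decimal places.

t = 1.539

H₀: β₁ = -5.9459 vs H₁: β₁ > -5.9459.
t = (b_1 − β₁⁰)/SE = (-2.9509 − (-5.9459)) / 1.9465 = 1.539.
df = n − k − 1 = 138 − 3 − 1 = 134.
One-sided p ≈ 0.0631, which is < 0.1, so reject H₀.
There is evidence that the true slope on previous marathons exceeds -5.9459 minutes per unit, holding the other predictors fixed.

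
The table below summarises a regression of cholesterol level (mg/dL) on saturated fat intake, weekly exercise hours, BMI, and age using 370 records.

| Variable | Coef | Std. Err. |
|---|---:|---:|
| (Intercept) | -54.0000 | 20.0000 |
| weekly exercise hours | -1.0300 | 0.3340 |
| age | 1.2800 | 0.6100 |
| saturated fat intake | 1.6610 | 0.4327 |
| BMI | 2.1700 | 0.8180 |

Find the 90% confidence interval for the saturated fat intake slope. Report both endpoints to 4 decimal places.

(0.9475, 2.3745)

Read off: b = 1.6610, SE = 0.4327 for saturated fat intake.
df = n − k − 1 = 370 − 4 − 1 = 365.
t* = t_{0.05, 365} = 1.649039.
Margin = t* × SE = 1.649039 × 0.4327 = 0.713539.
CI: 1.6610 ± 0.713539 → (0.9475, 2.3745).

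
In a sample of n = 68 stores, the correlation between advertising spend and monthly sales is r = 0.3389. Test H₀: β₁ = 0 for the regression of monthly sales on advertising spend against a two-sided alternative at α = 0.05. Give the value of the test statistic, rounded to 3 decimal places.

t = 2.926

t = r·√(n − 2)/√(1 − r²) = 0.3389·√66/√0.885147 = 2.926.
df = n − 2 = 66.
Two-sided p ≈ 0.0047, which is < 0.05, so reject H₀.
There is evidence of a linear association between advertising spend and monthly sales.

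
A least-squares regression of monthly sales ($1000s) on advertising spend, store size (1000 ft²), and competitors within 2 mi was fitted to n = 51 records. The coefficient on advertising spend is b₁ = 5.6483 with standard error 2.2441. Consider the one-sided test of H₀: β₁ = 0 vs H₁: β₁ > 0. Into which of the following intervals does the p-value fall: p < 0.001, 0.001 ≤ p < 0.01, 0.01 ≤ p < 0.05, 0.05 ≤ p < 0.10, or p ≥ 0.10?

0.001 ≤ p < 0.01

t = 5.6483 / 2.2441 = 2.517.
df = n − k − 1 = 51 − 3 − 1 = 47.
One-sided p = P(T_{47} > t) ≈ 0.0077.
So 0.001 ≤ p < 0.01.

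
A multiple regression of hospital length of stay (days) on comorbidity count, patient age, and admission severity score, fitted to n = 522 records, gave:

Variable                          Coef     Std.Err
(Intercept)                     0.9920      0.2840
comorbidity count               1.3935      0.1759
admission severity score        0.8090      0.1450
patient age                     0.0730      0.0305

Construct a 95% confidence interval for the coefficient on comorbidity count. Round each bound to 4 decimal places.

Read off: b = 1.3935, SE = 0.1759 for comorbidity count.
df = n − k − 1 = 522 − 3 − 1 = 518.
t* = t_{0.025, 518} = 1.964554.
Margin = t* × SE = 1.964554 × 0.1759 = 0.345565.
CI: 1.3935 ± 0.345565 → (1.0479, 1.7391).

(1.0479, 1.7391)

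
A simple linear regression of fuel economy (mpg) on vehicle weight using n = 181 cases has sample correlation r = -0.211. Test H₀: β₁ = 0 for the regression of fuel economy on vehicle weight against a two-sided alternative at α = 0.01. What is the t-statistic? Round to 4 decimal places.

t = -2.8880

t = r·√(n − 2)/√(1 − r²) = -0.211·√179/√0.955479 = -2.8880.
df = n − 2 = 179.
Two-sided p ≈ 0.0044, which is < 0.01, so reject H₀.
There is evidence of a linear association between vehicle weight and fuel economy.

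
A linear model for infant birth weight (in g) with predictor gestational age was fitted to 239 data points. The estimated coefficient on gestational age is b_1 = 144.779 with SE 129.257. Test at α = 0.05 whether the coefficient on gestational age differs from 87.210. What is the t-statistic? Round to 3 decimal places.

H₀: β₁ = 87.210 vs H₁: β₁ ≠ 87.210.
t = (b_1 − β₁⁰)/SE = (144.779 − 87.210) / 129.257 = 0.445.
df = n − 2 = 239 − 2 = 237.
Two-sided p ≈ 0.6564, which is ≥ 0.05, so fail to reject H₀.
The data are consistent with a true slope of 87.210 g per unit of gestational age.

t = 0.445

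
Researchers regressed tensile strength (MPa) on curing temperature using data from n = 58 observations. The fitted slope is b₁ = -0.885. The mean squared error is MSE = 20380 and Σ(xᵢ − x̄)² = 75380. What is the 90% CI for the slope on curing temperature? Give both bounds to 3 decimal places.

(-1.755, -0.015)

SE(b₁) = √(MSE/Sₓₓ) = √(20380/75380) = 0.519965.
df = n − 2 = 56.
t* = t_{0.05, 56} = 1.672522.
Margin = t* × SE = 1.672522 × 0.519965 = 0.86965.
CI: -0.885 ± 0.86965 → (-1.755, -0.015).
With 90% confidence, each one-unit increase in curing temperature is associated with a change of between -1.755 and -0.015 MPa in tensile strength.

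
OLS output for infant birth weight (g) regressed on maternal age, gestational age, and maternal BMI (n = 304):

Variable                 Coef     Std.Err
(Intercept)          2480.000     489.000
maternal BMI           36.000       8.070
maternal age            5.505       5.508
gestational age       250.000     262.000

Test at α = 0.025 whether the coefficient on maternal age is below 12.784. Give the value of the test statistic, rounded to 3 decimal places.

Read off: b = 5.505, SE = 5.508 for maternal age.
H₀: β₁ = 12.784 vs H₁: β₁ < 12.784.
t = (5.505 − 12.784) / 5.508 = -1.322.
df = n − k − 1 = 304 − 3 − 1 = 300.
One-sided p ≈ 0.0937, which is ≥ 0.025, so fail to reject H₀.
The data do not give significant evidence that the true slope on maternal age is below 12.784 g per unit, holding the other predictors fixed.

t = -1.322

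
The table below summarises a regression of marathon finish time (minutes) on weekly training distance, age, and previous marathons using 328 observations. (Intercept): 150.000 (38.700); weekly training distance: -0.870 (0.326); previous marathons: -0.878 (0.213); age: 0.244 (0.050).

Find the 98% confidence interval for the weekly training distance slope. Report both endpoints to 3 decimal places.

(-1.632, -0.108)

Read off: b = -0.870, SE = 0.326 for weekly training distance.
df = n − k − 1 = 328 − 3 − 1 = 324.
t* = t_{0.01, 324} = 2.337912.
Margin = t* × SE = 2.337912 × 0.326 = 0.76216.
CI: -0.870 ± 0.76216 → (-1.632, -0.108).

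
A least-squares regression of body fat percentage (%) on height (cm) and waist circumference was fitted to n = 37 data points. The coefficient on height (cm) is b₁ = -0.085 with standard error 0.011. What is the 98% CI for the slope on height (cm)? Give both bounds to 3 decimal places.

(-0.112, -0.058)

df = n − k − 1 = 37 − 2 − 1 = 34.
t* = t_{0.01, 34} = 2.44115.
Margin = t* × SE = 2.44115 × 0.011 = 0.02685.
CI: -0.085 ± 0.02685 → (-0.112, -0.058).
With 98% confidence, each one-unit increase in height (cm) is associated with a change of between -0.112 and -0.058 % in body fat percentage, holding the other predictors fixed.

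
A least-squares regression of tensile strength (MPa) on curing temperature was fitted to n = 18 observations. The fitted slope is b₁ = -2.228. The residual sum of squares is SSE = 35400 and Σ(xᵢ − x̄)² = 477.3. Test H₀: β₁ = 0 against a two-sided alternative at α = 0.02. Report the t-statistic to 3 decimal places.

MSE = SSE/(n − 2) = 35400/16 = 2212.5.
SE(b₁) = √(MSE/Sₓₓ) = √(2212.5/477.3) = 2.15301.
t = -2.228 / 2.15301 = -1.035.
df = n − 2 = 16.
Two-sided p ≈ 0.3161, which is ≥ 0.02, so fail to reject H₀.
The data do not give significant evidence of an association between curing temperature and tensile strength.

t = -1.035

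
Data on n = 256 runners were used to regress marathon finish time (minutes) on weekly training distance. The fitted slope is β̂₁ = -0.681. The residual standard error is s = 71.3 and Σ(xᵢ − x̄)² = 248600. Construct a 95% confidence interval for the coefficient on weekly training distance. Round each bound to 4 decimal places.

SE(β̂₁) = s/√Sₓₓ = 71.3/√248600 = 0.143001.
df = n − 2 = 254.
t* = t_{0.025, 254} = 1.969348.
Margin = t* × SE = 1.969348 × 0.143001 = 0.281619.
CI: -0.681 ± 0.281619 → (-0.9626, -0.3994).
With 95% confidence, each one-unit increase in weekly training distance is associated with a change of between -0.9626 and -0.3994 minutes in marathon finish time.

(-0.9626, -0.3994)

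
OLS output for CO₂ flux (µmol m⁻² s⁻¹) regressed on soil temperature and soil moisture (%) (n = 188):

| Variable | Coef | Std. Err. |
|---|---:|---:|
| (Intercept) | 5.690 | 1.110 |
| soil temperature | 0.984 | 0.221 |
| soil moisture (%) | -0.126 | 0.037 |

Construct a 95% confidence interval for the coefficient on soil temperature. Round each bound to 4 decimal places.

(0.5480, 1.4200)

Read off: b = 0.984, SE = 0.221 for soil temperature.
df = n − k − 1 = 188 − 2 − 1 = 185.
t* = t_{0.025, 185} = 1.97287.
Margin = t* × SE = 1.97287 × 0.221 = 0.436004.
CI: 0.984 ± 0.436004 → (0.5480, 1.4200).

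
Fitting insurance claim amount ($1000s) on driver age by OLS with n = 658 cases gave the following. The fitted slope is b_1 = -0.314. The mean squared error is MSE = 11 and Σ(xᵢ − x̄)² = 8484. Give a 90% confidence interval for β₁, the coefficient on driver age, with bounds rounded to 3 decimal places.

(-0.373, -0.255)

SE(b_1) = √(MSE/Sₓₓ) = √(11/8484) = 0.0360078.
df = n − 2 = 656.
t* = t_{0.05, 656} = 1.64718.
Margin = t* × SE = 1.64718 × 0.0360078 = 0.05931.
CI: -0.314 ± 0.05931 → (-0.373, -0.255).
With 90% confidence, each one-unit increase in driver age is associated with a change of between -0.373 and -0.255 $1000s in insurance claim amount.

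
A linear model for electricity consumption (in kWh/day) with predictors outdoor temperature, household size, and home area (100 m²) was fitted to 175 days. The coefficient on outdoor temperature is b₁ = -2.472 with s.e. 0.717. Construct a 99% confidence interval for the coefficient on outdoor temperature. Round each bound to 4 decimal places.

df = n − k − 1 = 175 − 3 − 1 = 171.
t* = t_{0.005, 171} = 2.604886.
Margin = t* × SE = 2.604886 × 0.717 = 1.867703.
CI: -2.472 ± 1.867703 → (-4.3397, -0.6043).
With 99% confidence, each one-unit increase in outdoor temperature is associated with a change of between -4.3397 and -0.6043 kWh/day in electricity consumption, holding the other predictors fixed.

(-4.3397, -0.6043)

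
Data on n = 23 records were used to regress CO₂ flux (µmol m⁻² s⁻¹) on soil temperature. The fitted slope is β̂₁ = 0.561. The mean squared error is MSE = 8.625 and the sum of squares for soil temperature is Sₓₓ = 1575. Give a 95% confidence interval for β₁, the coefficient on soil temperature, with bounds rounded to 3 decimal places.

(0.407, 0.715)

SE(β̂₁) = √(MSE/Sₓₓ) = √(8.625/1575) = 0.0740013.
df = n − 2 = 21.
t* = t_{0.025, 21} = 2.079614.
Margin = t* × SE = 2.079614 × 0.0740013 = 0.15389.
CI: 0.561 ± 0.15389 → (0.407, 0.715).
With 95% confidence, each one-unit increase in soil temperature is associated with a change of between 0.407 and 0.715 µmol m⁻² s⁻¹ in CO₂ flux.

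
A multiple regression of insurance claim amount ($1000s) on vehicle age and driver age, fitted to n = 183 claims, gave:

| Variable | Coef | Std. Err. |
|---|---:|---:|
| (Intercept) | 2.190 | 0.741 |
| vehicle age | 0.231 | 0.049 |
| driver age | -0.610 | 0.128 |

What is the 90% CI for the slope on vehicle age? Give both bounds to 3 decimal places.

(0.150, 0.312)

Read off: b = 0.231, SE = 0.049 for vehicle age.
df = n − k − 1 = 183 − 2 − 1 = 180.
t* = t_{0.05, 180} = 1.653363.
Margin = t* × SE = 1.653363 × 0.049 = 0.08101.
CI: 0.231 ± 0.08101 → (0.150, 0.312).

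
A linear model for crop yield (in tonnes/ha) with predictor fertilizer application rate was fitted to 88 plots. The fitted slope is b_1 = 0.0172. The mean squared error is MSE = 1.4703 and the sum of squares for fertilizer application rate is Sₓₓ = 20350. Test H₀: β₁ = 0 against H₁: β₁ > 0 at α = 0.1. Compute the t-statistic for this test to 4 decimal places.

t = 2.0235

SE(b_1) = √(MSE/Sₓₓ) = √(1.4703/20350) = 0.00850004.
t = 0.0172 / 0.00850004 = 2.0235.
df = n − 2 = 86.
One-sided p ≈ 0.0231, which is < 0.1, so reject H₀.
There is evidence that the true slope on fertilizer application rate is positive.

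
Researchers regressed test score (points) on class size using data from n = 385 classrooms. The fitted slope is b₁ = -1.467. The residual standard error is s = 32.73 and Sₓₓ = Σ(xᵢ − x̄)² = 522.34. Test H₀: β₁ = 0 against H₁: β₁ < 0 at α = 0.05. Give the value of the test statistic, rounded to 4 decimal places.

t = -1.0244

SE(b₁) = s/√Sₓₓ = 32.73/√522.34 = 1.43209.
t = -1.467 / 1.43209 = -1.0244.
df = n − 2 = 383.
One-sided p ≈ 0.1532, which is ≥ 0.05, so fail to reject H₀.
The data do not give significant evidence that the true slope on class size is negative.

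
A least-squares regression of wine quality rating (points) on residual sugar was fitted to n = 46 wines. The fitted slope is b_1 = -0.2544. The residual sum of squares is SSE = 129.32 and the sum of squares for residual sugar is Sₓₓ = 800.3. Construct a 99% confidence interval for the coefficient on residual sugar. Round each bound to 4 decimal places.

MSE = SSE/(n − 2) = 129.32/44 = 2.93909.
SE(b_1) = √(MSE/Sₓₓ) = √(2.93909/800.3) = 0.060601.
df = n − 2 = 44.
t* = t_{0.005, 44} = 2.692278.
Margin = t* × SE = 2.692278 × 0.060601 = 0.163155.
CI: -0.2544 ± 0.163155 → (-0.4176, -0.0912).
With 99% confidence, each one-unit increase in residual sugar is associated with a change of between -0.4176 and -0.0912 points in wine quality rating.

(-0.4176, -0.0912)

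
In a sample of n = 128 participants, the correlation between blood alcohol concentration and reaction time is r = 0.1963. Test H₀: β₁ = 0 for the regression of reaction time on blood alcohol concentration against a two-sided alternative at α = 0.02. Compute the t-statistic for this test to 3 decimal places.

t = 2.247

t = r·√(n − 2)/√(1 − r²) = 0.1963·√126/√0.961466 = 2.247.
df = n − 2 = 126.
Two-sided p ≈ 0.0264, which is ≥ 0.02, so fail to reject H₀.
The data do not give significant evidence of a linear association between blood alcohol concentration and reaction time.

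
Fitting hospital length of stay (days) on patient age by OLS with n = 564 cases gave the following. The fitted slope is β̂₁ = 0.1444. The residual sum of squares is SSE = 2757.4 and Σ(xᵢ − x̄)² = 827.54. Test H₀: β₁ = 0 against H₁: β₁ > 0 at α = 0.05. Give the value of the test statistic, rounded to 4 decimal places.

t = 1.8753

MSE = SSE/(n − 2) = 2757.4/562 = 4.90641.
SE(β̂₁) = √(MSE/Sₓₓ) = √(4.90641/827.54) = 0.0769994.
t = 0.1444 / 0.0769994 = 1.8753.
df = n − 2 = 562.
One-sided p ≈ 0.0306, which is < 0.05, so reject H₀.
There is evidence that the true slope on patient age is positive.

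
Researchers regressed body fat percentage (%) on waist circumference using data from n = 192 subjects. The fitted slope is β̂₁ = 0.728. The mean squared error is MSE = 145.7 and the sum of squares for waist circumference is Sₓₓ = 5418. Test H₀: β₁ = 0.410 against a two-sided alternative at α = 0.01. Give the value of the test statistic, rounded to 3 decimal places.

t = 1.939

SE(β̂₁) = √(MSE/Sₓₓ) = √(145.7/5418) = 0.163987.
t = (0.728 − 0.410) / 0.163987 = 1.939.
df = n − 2 = 190.
Two-sided p ≈ 0.0540, which is ≥ 0.01, so fail to reject H₀.
The data are consistent with a true slope of 0.410 % per unit of waist circumference.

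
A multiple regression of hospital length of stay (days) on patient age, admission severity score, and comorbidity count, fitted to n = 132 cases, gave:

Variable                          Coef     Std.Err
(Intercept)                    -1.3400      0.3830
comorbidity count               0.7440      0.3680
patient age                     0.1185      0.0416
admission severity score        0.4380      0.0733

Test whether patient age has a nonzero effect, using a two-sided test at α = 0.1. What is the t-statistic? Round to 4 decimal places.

Read off: b = 0.1185, SE = 0.0416 for patient age.
H₀: β₁ = 0 vs H₁: β₁ ≠ 0.
t = 0.1185 / 0.0416 = 2.8486.
df = n − k − 1 = 132 − 3 − 1 = 128.
Two-sided p ≈ 0.0051, which is < 0.1, so reject H₀.
There is evidence that patient age is associated with hospital length of stay, holding the other predictors fixed.

t = 2.8486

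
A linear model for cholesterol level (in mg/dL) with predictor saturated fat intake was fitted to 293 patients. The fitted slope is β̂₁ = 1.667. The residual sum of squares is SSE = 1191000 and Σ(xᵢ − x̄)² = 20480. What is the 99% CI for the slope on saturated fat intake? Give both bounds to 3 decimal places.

(0.508, 2.826)

MSE = SSE/(n − 2) = 1191000/291 = 4092.78.
SE(β̂₁) = √(MSE/Sₓₓ) = √(4092.78/20480) = 0.447038.
df = n − 2 = 291.
t* = t_{0.005, 291} = 2.592829.
Margin = t* × SE = 2.592829 × 0.447038 = 1.15909.
CI: 1.667 ± 1.15909 → (0.508, 2.826).
With 99% confidence, each one-unit increase in saturated fat intake is associated with a change of between 0.508 and 2.826 mg/dL in cholesterol level.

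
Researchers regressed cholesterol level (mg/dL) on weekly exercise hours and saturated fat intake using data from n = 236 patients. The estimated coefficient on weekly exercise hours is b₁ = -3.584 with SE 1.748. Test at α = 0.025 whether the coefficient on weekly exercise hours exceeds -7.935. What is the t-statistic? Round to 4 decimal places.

H₀: β₁ = -7.935 vs H₁: β₁ > -7.935.
t = (b₁ − β₁⁰)/SE = (-3.584 − (-7.935)) / 1.748 = 2.4891.
df = n − k − 1 = 236 − 2 − 1 = 233.
One-sided p ≈ 0.0068, which is < 0.025, so reject H₀.
There is evidence that the true slope on weekly exercise hours exceeds -7.935 mg/dL per unit, holding the other predictors fixed.

t = 2.4891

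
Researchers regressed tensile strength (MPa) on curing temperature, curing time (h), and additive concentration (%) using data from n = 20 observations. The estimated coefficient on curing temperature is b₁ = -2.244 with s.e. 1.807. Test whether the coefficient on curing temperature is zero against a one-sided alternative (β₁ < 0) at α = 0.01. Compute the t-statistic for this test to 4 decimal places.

H₀: β₁ = 0 vs H₁: β₁ < 0.
t = (b₁ − β₁⁰)/SE = -2.244 / 1.807 = -1.2418.
df = n − k − 1 = 20 − 3 − 1 = 16.
One-sided p ≈ 0.1161, which is ≥ 0.01, so fail to reject H₀.
The data do not give significant evidence that the true slope on curing temperature is negative, holding the other predictors fixed.

t = -1.2418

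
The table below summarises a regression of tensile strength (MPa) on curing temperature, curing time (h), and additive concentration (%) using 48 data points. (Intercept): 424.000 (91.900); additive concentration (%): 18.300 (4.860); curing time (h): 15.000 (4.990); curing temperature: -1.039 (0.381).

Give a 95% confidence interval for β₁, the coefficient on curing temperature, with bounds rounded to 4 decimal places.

(-1.8069, -0.2711)

Read off: b = -1.039, SE = 0.381 for curing temperature.
df = n − k − 1 = 48 − 3 − 1 = 44.
t* = t_{0.025, 44} = 2.015368.
Margin = t* × SE = 2.015368 × 0.381 = 0.767855.
CI: -1.039 ± 0.767855 → (-1.8069, -0.2711).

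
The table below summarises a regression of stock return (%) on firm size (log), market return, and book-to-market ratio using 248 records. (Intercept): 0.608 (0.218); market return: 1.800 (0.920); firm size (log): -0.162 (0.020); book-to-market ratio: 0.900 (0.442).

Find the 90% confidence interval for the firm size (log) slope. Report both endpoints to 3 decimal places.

(-0.195, -0.129)

Read off: b = -0.162, SE = 0.020 for firm size (log).
df = n − k − 1 = 248 − 3 − 1 = 244.
t* = t_{0.05, 244} = 1.651123.
Margin = t* × SE = 1.651123 × 0.020 = 0.03302.
CI: -0.162 ± 0.03302 → (-0.195, -0.129).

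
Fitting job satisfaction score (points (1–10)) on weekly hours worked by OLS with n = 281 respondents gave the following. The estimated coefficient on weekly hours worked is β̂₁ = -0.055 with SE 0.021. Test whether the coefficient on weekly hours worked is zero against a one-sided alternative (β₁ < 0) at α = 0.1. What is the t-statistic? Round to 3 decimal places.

t = -2.619

H₀: β₁ = 0 vs H₁: β₁ < 0.
t = (β̂₁ − β₁⁰)/SE = -0.055 / 0.021 = -2.619.
df = n − 2 = 281 − 2 = 279.
One-sided p ≈ 0.0046, which is < 0.1, so reject H₀.
There is evidence that the true slope on weekly hours worked is negative.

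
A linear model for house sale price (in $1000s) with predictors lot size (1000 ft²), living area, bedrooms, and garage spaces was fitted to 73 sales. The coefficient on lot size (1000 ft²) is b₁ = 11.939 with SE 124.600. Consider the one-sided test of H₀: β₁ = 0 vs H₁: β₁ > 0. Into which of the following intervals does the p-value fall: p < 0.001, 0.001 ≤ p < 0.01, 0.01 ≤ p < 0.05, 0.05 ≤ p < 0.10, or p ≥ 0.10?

p ≥ 0.10

t = 11.939 / 124.600 = 0.096.
df = n − k − 1 = 73 − 4 − 1 = 68.
One-sided p = P(T_{68} > t) ≈ 0.4620.
So p ≥ 0.10.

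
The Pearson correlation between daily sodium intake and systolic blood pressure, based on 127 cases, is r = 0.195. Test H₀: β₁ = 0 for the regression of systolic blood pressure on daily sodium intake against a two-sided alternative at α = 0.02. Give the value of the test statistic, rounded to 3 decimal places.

t = r·√(n − 2)/√(1 − r²) = 0.195·√125/√0.961975 = 2.223.
df = n − 2 = 125.
Two-sided p ≈ 0.0280, which is ≥ 0.02, so fail to reject H₀.
The data do not give significant evidence of a linear association between daily sodium intake and systolic blood pressure.

t = 2.223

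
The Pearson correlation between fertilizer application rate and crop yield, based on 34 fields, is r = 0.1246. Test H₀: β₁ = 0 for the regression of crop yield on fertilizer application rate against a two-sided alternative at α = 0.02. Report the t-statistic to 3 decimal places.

t = r·√(n − 2)/√(1 − r²) = 0.1246·√32/√0.984475 = 0.710.
df = n − 2 = 32.
Two-sided p ≈ 0.4826, which is ≥ 0.02, so fail to reject H₀.
The data do not give significant evidence of a linear association between fertilizer application rate and crop yield.

t = 0.710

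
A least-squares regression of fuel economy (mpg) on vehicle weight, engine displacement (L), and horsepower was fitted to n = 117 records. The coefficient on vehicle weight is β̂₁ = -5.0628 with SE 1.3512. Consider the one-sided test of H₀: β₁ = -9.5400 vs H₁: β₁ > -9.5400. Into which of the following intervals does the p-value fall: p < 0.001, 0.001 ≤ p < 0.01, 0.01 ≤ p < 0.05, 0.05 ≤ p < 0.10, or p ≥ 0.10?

p < 0.001

t = (-5.0628 − (-9.5400)) / 1.3512 = 3.313.
df = n − k − 1 = 117 − 3 − 1 = 113.
One-sided p = P(T_{113} > t) ≈ 0.0006.
So p < 0.001.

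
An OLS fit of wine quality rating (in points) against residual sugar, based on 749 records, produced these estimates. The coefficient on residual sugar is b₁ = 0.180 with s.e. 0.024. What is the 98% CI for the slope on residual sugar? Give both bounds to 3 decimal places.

(0.124, 0.236)

df = n − 2 = 749 − 2 = 747.
t* = t_{0.01, 747} = 2.33135.
Margin = t* × SE = 2.33135 × 0.024 = 0.05595.
CI: 0.180 ± 0.05595 → (0.124, 0.236).
With 98% confidence, each one-unit increase in residual sugar is associated with a change of between 0.124 and 0.236 points in wine quality rating.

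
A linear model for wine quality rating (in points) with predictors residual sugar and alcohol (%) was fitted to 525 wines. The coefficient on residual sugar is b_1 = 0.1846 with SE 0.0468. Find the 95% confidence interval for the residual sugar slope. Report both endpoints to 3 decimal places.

(0.093, 0.277)

df = n − k − 1 = 525 − 2 − 1 = 522.
t* = t_{0.025, 522} = 1.964519.
Margin = t* × SE = 1.964519 × 0.0468 = 0.09194.
CI: 0.1846 ± 0.09194 → (0.093, 0.277).
With 95% confidence, each one-unit increase in residual sugar is associated with a change of between 0.093 and 0.277 points in wine quality rating, holding the other predictors fixed.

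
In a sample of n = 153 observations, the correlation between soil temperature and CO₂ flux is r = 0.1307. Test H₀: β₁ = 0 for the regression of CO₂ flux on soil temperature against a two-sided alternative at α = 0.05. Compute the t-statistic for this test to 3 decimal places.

t = r·√(n − 2)/√(1 − r²) = 0.1307·√151/√0.982918 = 1.620.
df = n − 2 = 151.
Two-sided p ≈ 0.1073, which is ≥ 0.05, so fail to reject H₀.
The data do not give significant evidence of a linear association between soil temperature and CO₂ flux.

t = 1.620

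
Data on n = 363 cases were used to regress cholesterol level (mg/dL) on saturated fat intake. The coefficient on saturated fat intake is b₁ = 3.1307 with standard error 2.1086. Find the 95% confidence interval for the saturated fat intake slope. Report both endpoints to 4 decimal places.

df = n − 2 = 363 − 2 = 361.
t* = t_{0.025, 361} = 1.966557.
Margin = t* × SE = 1.966557 × 2.1086 = 4.146682.
CI: 3.1307 ± 4.146682 → (-1.0160, 7.2774).
With 95% confidence, each one-unit increase in saturated fat intake is associated with a change of between -1.0160 and 7.2774 mg/dL in cholesterol level.

(-1.0160, 7.2774)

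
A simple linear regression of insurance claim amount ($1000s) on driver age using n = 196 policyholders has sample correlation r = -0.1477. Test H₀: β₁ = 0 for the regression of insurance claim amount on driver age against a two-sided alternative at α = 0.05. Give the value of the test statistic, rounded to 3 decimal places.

t = -2.080

t = r·√(n − 2)/√(1 − r²) = -0.1477·√194/√0.978185 = -2.080.
df = n − 2 = 194.
Two-sided p ≈ 0.0388, which is < 0.05, so reject H₀.
There is evidence of a linear association between driver age and insurance claim amount.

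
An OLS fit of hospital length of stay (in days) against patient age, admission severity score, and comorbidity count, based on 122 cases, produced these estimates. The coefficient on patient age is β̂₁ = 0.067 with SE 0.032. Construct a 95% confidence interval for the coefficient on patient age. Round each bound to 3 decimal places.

df = n − k − 1 = 122 − 3 − 1 = 118.
t* = t_{0.025, 118} = 1.980272.
Margin = t* × SE = 1.980272 × 0.032 = 0.06337.
CI: 0.067 ± 0.06337 → (0.004, 0.130).
With 95% confidence, each one-unit increase in patient age is associated with a change of between 0.004 and 0.130 days in hospital length of stay, holding the other predictors fixed.

(0.004, 0.130)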